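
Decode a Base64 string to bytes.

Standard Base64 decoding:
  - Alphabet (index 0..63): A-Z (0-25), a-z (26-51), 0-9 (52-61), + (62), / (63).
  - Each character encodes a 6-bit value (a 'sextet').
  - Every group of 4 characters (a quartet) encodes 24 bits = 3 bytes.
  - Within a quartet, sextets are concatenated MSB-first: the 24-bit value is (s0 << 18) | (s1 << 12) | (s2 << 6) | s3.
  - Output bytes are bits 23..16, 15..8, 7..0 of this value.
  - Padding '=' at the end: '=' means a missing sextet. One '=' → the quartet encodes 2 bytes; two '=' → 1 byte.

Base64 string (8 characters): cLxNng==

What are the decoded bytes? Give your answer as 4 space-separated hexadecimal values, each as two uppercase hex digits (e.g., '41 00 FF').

Answer: 70 BC 4D 9E

Derivation:
After char 0 ('c'=28): chars_in_quartet=1 acc=0x1C bytes_emitted=0
After char 1 ('L'=11): chars_in_quartet=2 acc=0x70B bytes_emitted=0
After char 2 ('x'=49): chars_in_quartet=3 acc=0x1C2F1 bytes_emitted=0
After char 3 ('N'=13): chars_in_quartet=4 acc=0x70BC4D -> emit 70 BC 4D, reset; bytes_emitted=3
After char 4 ('n'=39): chars_in_quartet=1 acc=0x27 bytes_emitted=3
After char 5 ('g'=32): chars_in_quartet=2 acc=0x9E0 bytes_emitted=3
Padding '==': partial quartet acc=0x9E0 -> emit 9E; bytes_emitted=4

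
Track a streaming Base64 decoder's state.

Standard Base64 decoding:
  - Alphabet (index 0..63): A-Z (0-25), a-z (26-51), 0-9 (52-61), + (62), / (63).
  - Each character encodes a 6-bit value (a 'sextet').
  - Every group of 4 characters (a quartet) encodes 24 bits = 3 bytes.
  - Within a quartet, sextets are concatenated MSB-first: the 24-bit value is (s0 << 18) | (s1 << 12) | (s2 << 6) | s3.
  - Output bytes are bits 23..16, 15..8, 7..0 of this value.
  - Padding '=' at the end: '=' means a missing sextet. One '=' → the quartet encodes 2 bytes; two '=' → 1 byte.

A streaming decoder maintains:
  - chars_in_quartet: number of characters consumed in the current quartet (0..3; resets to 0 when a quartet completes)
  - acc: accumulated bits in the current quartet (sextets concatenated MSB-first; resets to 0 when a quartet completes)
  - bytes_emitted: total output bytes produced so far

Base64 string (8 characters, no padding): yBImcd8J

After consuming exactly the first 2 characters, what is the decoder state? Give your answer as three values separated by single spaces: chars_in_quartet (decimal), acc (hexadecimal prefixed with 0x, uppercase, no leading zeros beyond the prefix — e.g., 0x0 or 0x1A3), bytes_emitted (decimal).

After char 0 ('y'=50): chars_in_quartet=1 acc=0x32 bytes_emitted=0
After char 1 ('B'=1): chars_in_quartet=2 acc=0xC81 bytes_emitted=0

Answer: 2 0xC81 0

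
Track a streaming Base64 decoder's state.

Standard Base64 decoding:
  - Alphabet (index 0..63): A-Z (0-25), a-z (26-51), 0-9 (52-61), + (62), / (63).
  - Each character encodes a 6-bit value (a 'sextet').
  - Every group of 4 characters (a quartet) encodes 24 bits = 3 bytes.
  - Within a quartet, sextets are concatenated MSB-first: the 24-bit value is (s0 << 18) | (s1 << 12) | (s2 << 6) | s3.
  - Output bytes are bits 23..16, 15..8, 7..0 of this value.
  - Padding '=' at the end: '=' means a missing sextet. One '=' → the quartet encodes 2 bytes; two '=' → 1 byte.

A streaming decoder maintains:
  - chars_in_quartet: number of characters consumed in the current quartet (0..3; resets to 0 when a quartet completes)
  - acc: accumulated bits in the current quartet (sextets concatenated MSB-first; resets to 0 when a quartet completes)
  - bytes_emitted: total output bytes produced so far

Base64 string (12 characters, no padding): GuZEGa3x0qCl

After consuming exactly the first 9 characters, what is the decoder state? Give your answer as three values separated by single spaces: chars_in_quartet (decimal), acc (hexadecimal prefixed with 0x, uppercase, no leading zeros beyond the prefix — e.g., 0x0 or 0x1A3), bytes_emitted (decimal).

After char 0 ('G'=6): chars_in_quartet=1 acc=0x6 bytes_emitted=0
After char 1 ('u'=46): chars_in_quartet=2 acc=0x1AE bytes_emitted=0
After char 2 ('Z'=25): chars_in_quartet=3 acc=0x6B99 bytes_emitted=0
After char 3 ('E'=4): chars_in_quartet=4 acc=0x1AE644 -> emit 1A E6 44, reset; bytes_emitted=3
After char 4 ('G'=6): chars_in_quartet=1 acc=0x6 bytes_emitted=3
After char 5 ('a'=26): chars_in_quartet=2 acc=0x19A bytes_emitted=3
After char 6 ('3'=55): chars_in_quartet=3 acc=0x66B7 bytes_emitted=3
After char 7 ('x'=49): chars_in_quartet=4 acc=0x19ADF1 -> emit 19 AD F1, reset; bytes_emitted=6
After char 8 ('0'=52): chars_in_quartet=1 acc=0x34 bytes_emitted=6

Answer: 1 0x34 6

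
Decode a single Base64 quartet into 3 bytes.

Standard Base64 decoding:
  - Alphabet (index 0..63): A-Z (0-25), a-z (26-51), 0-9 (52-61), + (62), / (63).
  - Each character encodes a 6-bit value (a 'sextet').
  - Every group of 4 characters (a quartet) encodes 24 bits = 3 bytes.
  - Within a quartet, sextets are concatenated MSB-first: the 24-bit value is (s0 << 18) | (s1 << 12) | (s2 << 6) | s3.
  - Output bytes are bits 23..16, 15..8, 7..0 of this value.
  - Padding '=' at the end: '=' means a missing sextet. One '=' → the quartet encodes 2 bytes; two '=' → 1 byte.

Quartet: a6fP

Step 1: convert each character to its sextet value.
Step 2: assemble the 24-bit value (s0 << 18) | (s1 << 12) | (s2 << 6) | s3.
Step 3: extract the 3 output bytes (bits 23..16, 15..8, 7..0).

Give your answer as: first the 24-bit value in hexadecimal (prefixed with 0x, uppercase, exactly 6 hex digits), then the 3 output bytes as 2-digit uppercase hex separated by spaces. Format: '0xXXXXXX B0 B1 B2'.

Sextets: a=26, 6=58, f=31, P=15
24-bit: (26<<18) | (58<<12) | (31<<6) | 15
      = 0x680000 | 0x03A000 | 0x0007C0 | 0x00000F
      = 0x6BA7CF
Bytes: (v>>16)&0xFF=6B, (v>>8)&0xFF=A7, v&0xFF=CF

Answer: 0x6BA7CF 6B A7 CF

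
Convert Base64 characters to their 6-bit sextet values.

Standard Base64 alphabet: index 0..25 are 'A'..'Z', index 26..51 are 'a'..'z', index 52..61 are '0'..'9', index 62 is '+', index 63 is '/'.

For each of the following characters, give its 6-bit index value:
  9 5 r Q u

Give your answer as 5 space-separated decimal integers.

'9': 0..9 range, 52 + ord('9') − ord('0') = 61
'5': 0..9 range, 52 + ord('5') − ord('0') = 57
'r': a..z range, 26 + ord('r') − ord('a') = 43
'Q': A..Z range, ord('Q') − ord('A') = 16
'u': a..z range, 26 + ord('u') − ord('a') = 46

Answer: 61 57 43 16 46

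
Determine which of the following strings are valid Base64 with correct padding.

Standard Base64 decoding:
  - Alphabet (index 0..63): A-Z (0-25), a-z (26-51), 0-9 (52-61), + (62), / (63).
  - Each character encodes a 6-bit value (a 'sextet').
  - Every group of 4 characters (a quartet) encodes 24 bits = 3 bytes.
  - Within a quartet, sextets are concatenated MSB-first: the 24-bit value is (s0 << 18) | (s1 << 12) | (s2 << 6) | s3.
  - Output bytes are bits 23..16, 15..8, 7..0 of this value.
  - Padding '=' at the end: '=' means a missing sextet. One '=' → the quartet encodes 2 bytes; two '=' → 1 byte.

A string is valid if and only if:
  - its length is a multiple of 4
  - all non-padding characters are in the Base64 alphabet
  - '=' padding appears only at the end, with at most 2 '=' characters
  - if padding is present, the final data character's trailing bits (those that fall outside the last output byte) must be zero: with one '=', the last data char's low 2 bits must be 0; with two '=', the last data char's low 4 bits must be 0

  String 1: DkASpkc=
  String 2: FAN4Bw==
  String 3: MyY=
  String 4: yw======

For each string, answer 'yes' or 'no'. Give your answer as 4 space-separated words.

String 1: 'DkASpkc=' → valid
String 2: 'FAN4Bw==' → valid
String 3: 'MyY=' → valid
String 4: 'yw======' → invalid (6 pad chars (max 2))

Answer: yes yes yes no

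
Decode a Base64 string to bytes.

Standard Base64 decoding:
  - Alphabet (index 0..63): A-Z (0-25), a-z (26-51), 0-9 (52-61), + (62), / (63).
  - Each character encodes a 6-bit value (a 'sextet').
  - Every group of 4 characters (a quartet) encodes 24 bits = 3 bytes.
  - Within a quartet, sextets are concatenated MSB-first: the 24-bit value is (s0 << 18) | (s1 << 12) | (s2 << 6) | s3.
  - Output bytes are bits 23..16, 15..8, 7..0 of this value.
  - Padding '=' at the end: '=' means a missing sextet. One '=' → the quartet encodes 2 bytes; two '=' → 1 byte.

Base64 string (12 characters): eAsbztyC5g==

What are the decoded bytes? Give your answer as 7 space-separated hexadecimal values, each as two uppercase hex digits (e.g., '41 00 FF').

After char 0 ('e'=30): chars_in_quartet=1 acc=0x1E bytes_emitted=0
After char 1 ('A'=0): chars_in_quartet=2 acc=0x780 bytes_emitted=0
After char 2 ('s'=44): chars_in_quartet=3 acc=0x1E02C bytes_emitted=0
After char 3 ('b'=27): chars_in_quartet=4 acc=0x780B1B -> emit 78 0B 1B, reset; bytes_emitted=3
After char 4 ('z'=51): chars_in_quartet=1 acc=0x33 bytes_emitted=3
After char 5 ('t'=45): chars_in_quartet=2 acc=0xCED bytes_emitted=3
After char 6 ('y'=50): chars_in_quartet=3 acc=0x33B72 bytes_emitted=3
After char 7 ('C'=2): chars_in_quartet=4 acc=0xCEDC82 -> emit CE DC 82, reset; bytes_emitted=6
After char 8 ('5'=57): chars_in_quartet=1 acc=0x39 bytes_emitted=6
After char 9 ('g'=32): chars_in_quartet=2 acc=0xE60 bytes_emitted=6
Padding '==': partial quartet acc=0xE60 -> emit E6; bytes_emitted=7

Answer: 78 0B 1B CE DC 82 E6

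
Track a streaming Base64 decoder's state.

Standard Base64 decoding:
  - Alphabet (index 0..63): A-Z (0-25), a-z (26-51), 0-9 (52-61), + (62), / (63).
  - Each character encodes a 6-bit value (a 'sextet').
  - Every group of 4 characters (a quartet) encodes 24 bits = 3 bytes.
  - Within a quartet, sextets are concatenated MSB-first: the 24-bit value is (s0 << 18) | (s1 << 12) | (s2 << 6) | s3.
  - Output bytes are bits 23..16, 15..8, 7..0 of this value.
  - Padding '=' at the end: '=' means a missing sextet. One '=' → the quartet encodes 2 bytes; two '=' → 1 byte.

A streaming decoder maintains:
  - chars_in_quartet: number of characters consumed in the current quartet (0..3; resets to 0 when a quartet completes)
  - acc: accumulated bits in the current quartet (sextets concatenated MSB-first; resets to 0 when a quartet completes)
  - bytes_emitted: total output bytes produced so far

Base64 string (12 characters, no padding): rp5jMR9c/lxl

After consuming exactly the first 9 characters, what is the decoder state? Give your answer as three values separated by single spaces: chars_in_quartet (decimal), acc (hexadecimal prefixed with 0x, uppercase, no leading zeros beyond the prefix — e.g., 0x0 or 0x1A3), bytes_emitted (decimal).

Answer: 1 0x3F 6

Derivation:
After char 0 ('r'=43): chars_in_quartet=1 acc=0x2B bytes_emitted=0
After char 1 ('p'=41): chars_in_quartet=2 acc=0xAE9 bytes_emitted=0
After char 2 ('5'=57): chars_in_quartet=3 acc=0x2BA79 bytes_emitted=0
After char 3 ('j'=35): chars_in_quartet=4 acc=0xAE9E63 -> emit AE 9E 63, reset; bytes_emitted=3
After char 4 ('M'=12): chars_in_quartet=1 acc=0xC bytes_emitted=3
After char 5 ('R'=17): chars_in_quartet=2 acc=0x311 bytes_emitted=3
After char 6 ('9'=61): chars_in_quartet=3 acc=0xC47D bytes_emitted=3
After char 7 ('c'=28): chars_in_quartet=4 acc=0x311F5C -> emit 31 1F 5C, reset; bytes_emitted=6
After char 8 ('/'=63): chars_in_quartet=1 acc=0x3F bytes_emitted=6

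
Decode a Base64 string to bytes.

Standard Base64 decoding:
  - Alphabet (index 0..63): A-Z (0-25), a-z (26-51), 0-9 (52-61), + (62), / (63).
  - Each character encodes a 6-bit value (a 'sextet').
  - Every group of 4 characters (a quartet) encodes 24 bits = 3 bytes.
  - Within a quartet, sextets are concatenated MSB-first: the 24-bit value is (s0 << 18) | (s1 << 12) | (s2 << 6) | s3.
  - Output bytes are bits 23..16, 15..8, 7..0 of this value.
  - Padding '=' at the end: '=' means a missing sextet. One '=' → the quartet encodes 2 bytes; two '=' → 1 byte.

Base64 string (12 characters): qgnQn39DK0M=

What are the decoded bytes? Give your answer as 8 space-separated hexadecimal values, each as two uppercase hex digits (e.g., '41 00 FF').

Answer: AA 09 D0 9F 7F 43 2B 43

Derivation:
After char 0 ('q'=42): chars_in_quartet=1 acc=0x2A bytes_emitted=0
After char 1 ('g'=32): chars_in_quartet=2 acc=0xAA0 bytes_emitted=0
After char 2 ('n'=39): chars_in_quartet=3 acc=0x2A827 bytes_emitted=0
After char 3 ('Q'=16): chars_in_quartet=4 acc=0xAA09D0 -> emit AA 09 D0, reset; bytes_emitted=3
After char 4 ('n'=39): chars_in_quartet=1 acc=0x27 bytes_emitted=3
After char 5 ('3'=55): chars_in_quartet=2 acc=0x9F7 bytes_emitted=3
After char 6 ('9'=61): chars_in_quartet=3 acc=0x27DFD bytes_emitted=3
After char 7 ('D'=3): chars_in_quartet=4 acc=0x9F7F43 -> emit 9F 7F 43, reset; bytes_emitted=6
After char 8 ('K'=10): chars_in_quartet=1 acc=0xA bytes_emitted=6
After char 9 ('0'=52): chars_in_quartet=2 acc=0x2B4 bytes_emitted=6
After char 10 ('M'=12): chars_in_quartet=3 acc=0xAD0C bytes_emitted=6
Padding '=': partial quartet acc=0xAD0C -> emit 2B 43; bytes_emitted=8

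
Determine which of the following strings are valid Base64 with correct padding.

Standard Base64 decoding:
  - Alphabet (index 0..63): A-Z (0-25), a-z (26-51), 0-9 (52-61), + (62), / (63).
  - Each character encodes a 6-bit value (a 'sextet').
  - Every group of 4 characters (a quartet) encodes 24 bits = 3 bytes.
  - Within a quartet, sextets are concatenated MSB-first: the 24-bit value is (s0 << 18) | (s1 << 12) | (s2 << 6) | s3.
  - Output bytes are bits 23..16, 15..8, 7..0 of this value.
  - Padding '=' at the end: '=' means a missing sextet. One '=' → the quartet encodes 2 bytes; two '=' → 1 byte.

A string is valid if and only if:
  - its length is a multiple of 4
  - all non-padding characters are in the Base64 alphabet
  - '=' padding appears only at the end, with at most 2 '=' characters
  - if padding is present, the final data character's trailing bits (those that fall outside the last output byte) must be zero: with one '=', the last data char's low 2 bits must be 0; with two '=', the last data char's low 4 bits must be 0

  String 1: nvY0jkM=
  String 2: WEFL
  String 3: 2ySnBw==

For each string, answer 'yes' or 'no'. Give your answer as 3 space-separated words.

String 1: 'nvY0jkM=' → valid
String 2: 'WEFL' → valid
String 3: '2ySnBw==' → valid

Answer: yes yes yes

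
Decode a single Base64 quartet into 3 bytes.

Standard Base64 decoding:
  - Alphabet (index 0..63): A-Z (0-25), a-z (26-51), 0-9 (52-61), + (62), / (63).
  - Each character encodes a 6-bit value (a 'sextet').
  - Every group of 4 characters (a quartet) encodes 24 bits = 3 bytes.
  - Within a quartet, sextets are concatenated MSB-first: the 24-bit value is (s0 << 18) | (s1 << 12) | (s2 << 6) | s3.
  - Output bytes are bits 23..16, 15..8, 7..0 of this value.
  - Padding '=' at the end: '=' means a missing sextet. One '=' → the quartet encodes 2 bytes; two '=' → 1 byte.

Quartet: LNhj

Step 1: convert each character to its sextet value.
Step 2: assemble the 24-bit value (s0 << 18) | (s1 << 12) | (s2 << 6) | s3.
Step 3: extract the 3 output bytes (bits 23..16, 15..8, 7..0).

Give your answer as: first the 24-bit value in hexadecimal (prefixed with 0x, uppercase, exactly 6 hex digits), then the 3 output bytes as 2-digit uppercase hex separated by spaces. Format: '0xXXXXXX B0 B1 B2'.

Answer: 0x2CD863 2C D8 63

Derivation:
Sextets: L=11, N=13, h=33, j=35
24-bit: (11<<18) | (13<<12) | (33<<6) | 35
      = 0x2C0000 | 0x00D000 | 0x000840 | 0x000023
      = 0x2CD863
Bytes: (v>>16)&0xFF=2C, (v>>8)&0xFF=D8, v&0xFF=63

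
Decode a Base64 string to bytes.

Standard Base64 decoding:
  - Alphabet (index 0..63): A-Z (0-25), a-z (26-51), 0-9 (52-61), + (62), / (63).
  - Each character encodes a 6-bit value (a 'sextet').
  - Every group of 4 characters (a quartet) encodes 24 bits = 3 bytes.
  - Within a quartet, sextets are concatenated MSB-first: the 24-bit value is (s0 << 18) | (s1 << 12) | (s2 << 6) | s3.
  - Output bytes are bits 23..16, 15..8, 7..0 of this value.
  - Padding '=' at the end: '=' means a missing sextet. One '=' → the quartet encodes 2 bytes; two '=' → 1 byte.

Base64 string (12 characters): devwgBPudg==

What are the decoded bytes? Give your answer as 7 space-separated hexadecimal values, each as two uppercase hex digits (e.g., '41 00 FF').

Answer: 75 EB F0 80 13 EE 76

Derivation:
After char 0 ('d'=29): chars_in_quartet=1 acc=0x1D bytes_emitted=0
After char 1 ('e'=30): chars_in_quartet=2 acc=0x75E bytes_emitted=0
After char 2 ('v'=47): chars_in_quartet=3 acc=0x1D7AF bytes_emitted=0
After char 3 ('w'=48): chars_in_quartet=4 acc=0x75EBF0 -> emit 75 EB F0, reset; bytes_emitted=3
After char 4 ('g'=32): chars_in_quartet=1 acc=0x20 bytes_emitted=3
After char 5 ('B'=1): chars_in_quartet=2 acc=0x801 bytes_emitted=3
After char 6 ('P'=15): chars_in_quartet=3 acc=0x2004F bytes_emitted=3
After char 7 ('u'=46): chars_in_quartet=4 acc=0x8013EE -> emit 80 13 EE, reset; bytes_emitted=6
After char 8 ('d'=29): chars_in_quartet=1 acc=0x1D bytes_emitted=6
After char 9 ('g'=32): chars_in_quartet=2 acc=0x760 bytes_emitted=6
Padding '==': partial quartet acc=0x760 -> emit 76; bytes_emitted=7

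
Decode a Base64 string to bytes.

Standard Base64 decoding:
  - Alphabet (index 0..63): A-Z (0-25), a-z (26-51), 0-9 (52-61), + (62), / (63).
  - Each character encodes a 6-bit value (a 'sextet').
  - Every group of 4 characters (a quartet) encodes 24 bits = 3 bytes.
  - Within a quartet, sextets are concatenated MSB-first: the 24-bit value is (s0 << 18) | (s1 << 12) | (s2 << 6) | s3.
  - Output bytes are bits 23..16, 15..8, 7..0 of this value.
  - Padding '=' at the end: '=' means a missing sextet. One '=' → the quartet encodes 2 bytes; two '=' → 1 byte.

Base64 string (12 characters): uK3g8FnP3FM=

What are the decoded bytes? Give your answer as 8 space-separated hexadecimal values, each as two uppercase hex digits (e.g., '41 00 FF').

Answer: B8 AD E0 F0 59 CF DC 53

Derivation:
After char 0 ('u'=46): chars_in_quartet=1 acc=0x2E bytes_emitted=0
After char 1 ('K'=10): chars_in_quartet=2 acc=0xB8A bytes_emitted=0
After char 2 ('3'=55): chars_in_quartet=3 acc=0x2E2B7 bytes_emitted=0
After char 3 ('g'=32): chars_in_quartet=4 acc=0xB8ADE0 -> emit B8 AD E0, reset; bytes_emitted=3
After char 4 ('8'=60): chars_in_quartet=1 acc=0x3C bytes_emitted=3
After char 5 ('F'=5): chars_in_quartet=2 acc=0xF05 bytes_emitted=3
After char 6 ('n'=39): chars_in_quartet=3 acc=0x3C167 bytes_emitted=3
After char 7 ('P'=15): chars_in_quartet=4 acc=0xF059CF -> emit F0 59 CF, reset; bytes_emitted=6
After char 8 ('3'=55): chars_in_quartet=1 acc=0x37 bytes_emitted=6
After char 9 ('F'=5): chars_in_quartet=2 acc=0xDC5 bytes_emitted=6
After char 10 ('M'=12): chars_in_quartet=3 acc=0x3714C bytes_emitted=6
Padding '=': partial quartet acc=0x3714C -> emit DC 53; bytes_emitted=8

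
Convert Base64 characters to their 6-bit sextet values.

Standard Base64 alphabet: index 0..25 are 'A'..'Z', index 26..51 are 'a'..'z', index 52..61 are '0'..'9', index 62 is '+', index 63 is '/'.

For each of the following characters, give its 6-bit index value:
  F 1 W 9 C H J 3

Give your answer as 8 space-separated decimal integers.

'F': A..Z range, ord('F') − ord('A') = 5
'1': 0..9 range, 52 + ord('1') − ord('0') = 53
'W': A..Z range, ord('W') − ord('A') = 22
'9': 0..9 range, 52 + ord('9') − ord('0') = 61
'C': A..Z range, ord('C') − ord('A') = 2
'H': A..Z range, ord('H') − ord('A') = 7
'J': A..Z range, ord('J') − ord('A') = 9
'3': 0..9 range, 52 + ord('3') − ord('0') = 55

Answer: 5 53 22 61 2 7 9 55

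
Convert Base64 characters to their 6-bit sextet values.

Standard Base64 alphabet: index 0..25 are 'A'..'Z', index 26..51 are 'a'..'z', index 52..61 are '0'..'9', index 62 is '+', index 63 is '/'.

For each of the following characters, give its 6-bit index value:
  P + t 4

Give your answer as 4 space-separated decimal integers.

'P': A..Z range, ord('P') − ord('A') = 15
'+': index 62
't': a..z range, 26 + ord('t') − ord('a') = 45
'4': 0..9 range, 52 + ord('4') − ord('0') = 56

Answer: 15 62 45 56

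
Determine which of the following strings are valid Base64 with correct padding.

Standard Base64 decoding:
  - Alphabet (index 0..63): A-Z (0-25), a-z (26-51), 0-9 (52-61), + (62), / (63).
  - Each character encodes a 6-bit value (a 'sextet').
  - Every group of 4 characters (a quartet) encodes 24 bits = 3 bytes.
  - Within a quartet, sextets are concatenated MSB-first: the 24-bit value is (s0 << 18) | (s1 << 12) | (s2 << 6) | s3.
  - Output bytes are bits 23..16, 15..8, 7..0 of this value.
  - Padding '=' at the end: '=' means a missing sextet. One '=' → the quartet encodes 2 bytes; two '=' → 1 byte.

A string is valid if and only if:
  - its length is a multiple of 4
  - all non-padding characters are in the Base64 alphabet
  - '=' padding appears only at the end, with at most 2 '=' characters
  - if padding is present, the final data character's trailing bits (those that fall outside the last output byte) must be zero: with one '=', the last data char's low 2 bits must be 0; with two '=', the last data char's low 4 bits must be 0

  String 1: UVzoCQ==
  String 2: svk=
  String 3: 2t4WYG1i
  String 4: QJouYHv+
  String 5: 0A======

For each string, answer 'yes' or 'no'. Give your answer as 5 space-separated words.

String 1: 'UVzoCQ==' → valid
String 2: 'svk=' → valid
String 3: '2t4WYG1i' → valid
String 4: 'QJouYHv+' → valid
String 5: '0A======' → invalid (6 pad chars (max 2))

Answer: yes yes yes yes no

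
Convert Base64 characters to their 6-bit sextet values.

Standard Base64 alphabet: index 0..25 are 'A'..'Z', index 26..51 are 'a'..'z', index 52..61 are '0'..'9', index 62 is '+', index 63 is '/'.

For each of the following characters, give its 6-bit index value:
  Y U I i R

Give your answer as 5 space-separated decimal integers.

'Y': A..Z range, ord('Y') − ord('A') = 24
'U': A..Z range, ord('U') − ord('A') = 20
'I': A..Z range, ord('I') − ord('A') = 8
'i': a..z range, 26 + ord('i') − ord('a') = 34
'R': A..Z range, ord('R') − ord('A') = 17

Answer: 24 20 8 34 17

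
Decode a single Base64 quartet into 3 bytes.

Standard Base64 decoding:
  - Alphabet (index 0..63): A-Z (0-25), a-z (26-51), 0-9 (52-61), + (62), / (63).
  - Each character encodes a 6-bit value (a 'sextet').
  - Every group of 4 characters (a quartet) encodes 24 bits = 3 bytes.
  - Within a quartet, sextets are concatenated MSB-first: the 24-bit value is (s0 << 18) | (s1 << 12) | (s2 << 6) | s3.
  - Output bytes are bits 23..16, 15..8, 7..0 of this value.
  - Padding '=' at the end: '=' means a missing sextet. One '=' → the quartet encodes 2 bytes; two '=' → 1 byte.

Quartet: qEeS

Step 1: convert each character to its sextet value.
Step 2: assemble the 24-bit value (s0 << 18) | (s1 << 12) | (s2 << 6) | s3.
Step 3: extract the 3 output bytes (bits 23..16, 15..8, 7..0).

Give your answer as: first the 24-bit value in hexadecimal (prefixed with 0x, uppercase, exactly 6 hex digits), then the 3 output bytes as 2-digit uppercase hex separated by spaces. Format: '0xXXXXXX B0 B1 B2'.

Sextets: q=42, E=4, e=30, S=18
24-bit: (42<<18) | (4<<12) | (30<<6) | 18
      = 0xA80000 | 0x004000 | 0x000780 | 0x000012
      = 0xA84792
Bytes: (v>>16)&0xFF=A8, (v>>8)&0xFF=47, v&0xFF=92

Answer: 0xA84792 A8 47 92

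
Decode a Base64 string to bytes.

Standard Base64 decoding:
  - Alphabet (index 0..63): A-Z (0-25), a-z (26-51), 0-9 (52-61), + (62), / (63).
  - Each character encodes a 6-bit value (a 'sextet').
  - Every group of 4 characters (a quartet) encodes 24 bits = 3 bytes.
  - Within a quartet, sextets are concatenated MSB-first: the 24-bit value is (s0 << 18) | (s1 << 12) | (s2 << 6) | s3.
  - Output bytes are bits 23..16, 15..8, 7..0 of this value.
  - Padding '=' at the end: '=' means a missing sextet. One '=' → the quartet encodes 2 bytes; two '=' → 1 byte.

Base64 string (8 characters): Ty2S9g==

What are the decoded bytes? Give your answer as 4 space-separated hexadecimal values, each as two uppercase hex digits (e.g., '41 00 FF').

Answer: 4F 2D 92 F6

Derivation:
After char 0 ('T'=19): chars_in_quartet=1 acc=0x13 bytes_emitted=0
After char 1 ('y'=50): chars_in_quartet=2 acc=0x4F2 bytes_emitted=0
After char 2 ('2'=54): chars_in_quartet=3 acc=0x13CB6 bytes_emitted=0
After char 3 ('S'=18): chars_in_quartet=4 acc=0x4F2D92 -> emit 4F 2D 92, reset; bytes_emitted=3
After char 4 ('9'=61): chars_in_quartet=1 acc=0x3D bytes_emitted=3
After char 5 ('g'=32): chars_in_quartet=2 acc=0xF60 bytes_emitted=3
Padding '==': partial quartet acc=0xF60 -> emit F6; bytes_emitted=4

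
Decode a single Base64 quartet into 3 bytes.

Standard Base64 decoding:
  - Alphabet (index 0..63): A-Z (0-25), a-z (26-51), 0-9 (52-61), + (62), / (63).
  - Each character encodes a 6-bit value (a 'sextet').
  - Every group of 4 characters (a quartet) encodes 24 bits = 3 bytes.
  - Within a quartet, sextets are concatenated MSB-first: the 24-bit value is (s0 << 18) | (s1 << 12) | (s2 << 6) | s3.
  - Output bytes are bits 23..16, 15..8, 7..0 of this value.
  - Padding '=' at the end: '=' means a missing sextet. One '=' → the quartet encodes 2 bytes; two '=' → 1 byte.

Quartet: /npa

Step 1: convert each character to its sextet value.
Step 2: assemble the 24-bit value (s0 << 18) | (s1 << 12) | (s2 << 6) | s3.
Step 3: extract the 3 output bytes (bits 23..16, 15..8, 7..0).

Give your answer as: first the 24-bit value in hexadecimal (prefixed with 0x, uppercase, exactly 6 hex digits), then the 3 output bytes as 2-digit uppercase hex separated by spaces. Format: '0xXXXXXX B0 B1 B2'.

Sextets: /=63, n=39, p=41, a=26
24-bit: (63<<18) | (39<<12) | (41<<6) | 26
      = 0xFC0000 | 0x027000 | 0x000A40 | 0x00001A
      = 0xFE7A5A
Bytes: (v>>16)&0xFF=FE, (v>>8)&0xFF=7A, v&0xFF=5A

Answer: 0xFE7A5A FE 7A 5A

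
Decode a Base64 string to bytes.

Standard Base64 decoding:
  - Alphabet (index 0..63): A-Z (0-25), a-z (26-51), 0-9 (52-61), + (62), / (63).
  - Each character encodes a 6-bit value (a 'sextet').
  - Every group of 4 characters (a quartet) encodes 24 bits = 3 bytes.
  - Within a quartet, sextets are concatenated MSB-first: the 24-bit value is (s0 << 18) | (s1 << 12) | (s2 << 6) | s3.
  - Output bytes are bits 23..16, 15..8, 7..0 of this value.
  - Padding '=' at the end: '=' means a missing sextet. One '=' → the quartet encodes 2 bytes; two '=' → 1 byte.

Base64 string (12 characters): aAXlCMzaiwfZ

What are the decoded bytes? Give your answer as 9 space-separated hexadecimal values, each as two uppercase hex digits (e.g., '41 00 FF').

Answer: 68 05 E5 08 CC DA 8B 07 D9

Derivation:
After char 0 ('a'=26): chars_in_quartet=1 acc=0x1A bytes_emitted=0
After char 1 ('A'=0): chars_in_quartet=2 acc=0x680 bytes_emitted=0
After char 2 ('X'=23): chars_in_quartet=3 acc=0x1A017 bytes_emitted=0
After char 3 ('l'=37): chars_in_quartet=4 acc=0x6805E5 -> emit 68 05 E5, reset; bytes_emitted=3
After char 4 ('C'=2): chars_in_quartet=1 acc=0x2 bytes_emitted=3
After char 5 ('M'=12): chars_in_quartet=2 acc=0x8C bytes_emitted=3
After char 6 ('z'=51): chars_in_quartet=3 acc=0x2333 bytes_emitted=3
After char 7 ('a'=26): chars_in_quartet=4 acc=0x8CCDA -> emit 08 CC DA, reset; bytes_emitted=6
After char 8 ('i'=34): chars_in_quartet=1 acc=0x22 bytes_emitted=6
After char 9 ('w'=48): chars_in_quartet=2 acc=0x8B0 bytes_emitted=6
After char 10 ('f'=31): chars_in_quartet=3 acc=0x22C1F bytes_emitted=6
After char 11 ('Z'=25): chars_in_quartet=4 acc=0x8B07D9 -> emit 8B 07 D9, reset; bytes_emitted=9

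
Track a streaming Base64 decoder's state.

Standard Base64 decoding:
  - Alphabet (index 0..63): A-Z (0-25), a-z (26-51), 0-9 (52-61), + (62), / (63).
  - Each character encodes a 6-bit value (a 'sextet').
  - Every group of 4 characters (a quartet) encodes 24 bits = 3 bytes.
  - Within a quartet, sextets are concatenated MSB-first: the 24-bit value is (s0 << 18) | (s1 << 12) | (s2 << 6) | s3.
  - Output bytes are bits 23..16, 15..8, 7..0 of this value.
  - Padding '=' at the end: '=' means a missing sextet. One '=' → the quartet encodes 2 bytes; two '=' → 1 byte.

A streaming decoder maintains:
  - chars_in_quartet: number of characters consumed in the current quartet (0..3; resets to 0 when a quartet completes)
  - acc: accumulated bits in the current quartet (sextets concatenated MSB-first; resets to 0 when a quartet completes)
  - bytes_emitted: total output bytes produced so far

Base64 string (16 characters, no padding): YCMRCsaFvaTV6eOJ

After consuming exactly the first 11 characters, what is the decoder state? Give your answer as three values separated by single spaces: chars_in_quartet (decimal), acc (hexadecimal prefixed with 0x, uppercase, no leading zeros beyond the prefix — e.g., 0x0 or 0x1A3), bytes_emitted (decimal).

After char 0 ('Y'=24): chars_in_quartet=1 acc=0x18 bytes_emitted=0
After char 1 ('C'=2): chars_in_quartet=2 acc=0x602 bytes_emitted=0
After char 2 ('M'=12): chars_in_quartet=3 acc=0x1808C bytes_emitted=0
After char 3 ('R'=17): chars_in_quartet=4 acc=0x602311 -> emit 60 23 11, reset; bytes_emitted=3
After char 4 ('C'=2): chars_in_quartet=1 acc=0x2 bytes_emitted=3
After char 5 ('s'=44): chars_in_quartet=2 acc=0xAC bytes_emitted=3
After char 6 ('a'=26): chars_in_quartet=3 acc=0x2B1A bytes_emitted=3
After char 7 ('F'=5): chars_in_quartet=4 acc=0xAC685 -> emit 0A C6 85, reset; bytes_emitted=6
After char 8 ('v'=47): chars_in_quartet=1 acc=0x2F bytes_emitted=6
After char 9 ('a'=26): chars_in_quartet=2 acc=0xBDA bytes_emitted=6
After char 10 ('T'=19): chars_in_quartet=3 acc=0x2F693 bytes_emitted=6

Answer: 3 0x2F693 6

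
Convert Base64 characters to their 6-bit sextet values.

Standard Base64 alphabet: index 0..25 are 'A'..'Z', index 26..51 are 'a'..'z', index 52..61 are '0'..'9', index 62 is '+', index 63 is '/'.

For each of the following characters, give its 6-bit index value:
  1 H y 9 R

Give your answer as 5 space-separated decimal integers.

'1': 0..9 range, 52 + ord('1') − ord('0') = 53
'H': A..Z range, ord('H') − ord('A') = 7
'y': a..z range, 26 + ord('y') − ord('a') = 50
'9': 0..9 range, 52 + ord('9') − ord('0') = 61
'R': A..Z range, ord('R') − ord('A') = 17

Answer: 53 7 50 61 17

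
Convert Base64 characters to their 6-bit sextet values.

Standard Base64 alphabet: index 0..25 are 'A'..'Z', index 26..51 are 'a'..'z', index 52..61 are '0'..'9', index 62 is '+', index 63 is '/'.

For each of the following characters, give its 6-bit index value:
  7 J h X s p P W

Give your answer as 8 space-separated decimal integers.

Answer: 59 9 33 23 44 41 15 22

Derivation:
'7': 0..9 range, 52 + ord('7') − ord('0') = 59
'J': A..Z range, ord('J') − ord('A') = 9
'h': a..z range, 26 + ord('h') − ord('a') = 33
'X': A..Z range, ord('X') − ord('A') = 23
's': a..z range, 26 + ord('s') − ord('a') = 44
'p': a..z range, 26 + ord('p') − ord('a') = 41
'P': A..Z range, ord('P') − ord('A') = 15
'W': A..Z range, ord('W') − ord('A') = 22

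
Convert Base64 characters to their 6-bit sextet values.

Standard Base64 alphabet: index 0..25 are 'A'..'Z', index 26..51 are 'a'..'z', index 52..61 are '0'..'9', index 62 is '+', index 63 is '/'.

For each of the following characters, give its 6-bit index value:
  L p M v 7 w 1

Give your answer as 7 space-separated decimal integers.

Answer: 11 41 12 47 59 48 53

Derivation:
'L': A..Z range, ord('L') − ord('A') = 11
'p': a..z range, 26 + ord('p') − ord('a') = 41
'M': A..Z range, ord('M') − ord('A') = 12
'v': a..z range, 26 + ord('v') − ord('a') = 47
'7': 0..9 range, 52 + ord('7') − ord('0') = 59
'w': a..z range, 26 + ord('w') − ord('a') = 48
'1': 0..9 range, 52 + ord('1') − ord('0') = 53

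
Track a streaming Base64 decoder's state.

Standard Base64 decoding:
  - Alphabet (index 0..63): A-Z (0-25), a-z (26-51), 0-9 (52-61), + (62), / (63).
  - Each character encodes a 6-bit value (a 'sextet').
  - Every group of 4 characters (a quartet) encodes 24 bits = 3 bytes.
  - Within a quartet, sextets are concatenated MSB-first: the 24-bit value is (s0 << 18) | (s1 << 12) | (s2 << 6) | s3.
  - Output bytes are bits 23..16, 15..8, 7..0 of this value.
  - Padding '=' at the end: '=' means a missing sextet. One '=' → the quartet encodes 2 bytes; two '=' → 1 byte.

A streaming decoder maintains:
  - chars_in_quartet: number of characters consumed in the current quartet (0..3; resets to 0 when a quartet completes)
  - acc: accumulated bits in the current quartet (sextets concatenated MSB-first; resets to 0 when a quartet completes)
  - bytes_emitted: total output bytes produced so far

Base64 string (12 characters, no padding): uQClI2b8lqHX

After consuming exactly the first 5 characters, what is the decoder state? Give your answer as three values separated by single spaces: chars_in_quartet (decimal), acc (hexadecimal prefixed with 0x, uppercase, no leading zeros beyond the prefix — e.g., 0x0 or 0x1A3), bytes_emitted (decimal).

After char 0 ('u'=46): chars_in_quartet=1 acc=0x2E bytes_emitted=0
After char 1 ('Q'=16): chars_in_quartet=2 acc=0xB90 bytes_emitted=0
After char 2 ('C'=2): chars_in_quartet=3 acc=0x2E402 bytes_emitted=0
After char 3 ('l'=37): chars_in_quartet=4 acc=0xB900A5 -> emit B9 00 A5, reset; bytes_emitted=3
After char 4 ('I'=8): chars_in_quartet=1 acc=0x8 bytes_emitted=3

Answer: 1 0x8 3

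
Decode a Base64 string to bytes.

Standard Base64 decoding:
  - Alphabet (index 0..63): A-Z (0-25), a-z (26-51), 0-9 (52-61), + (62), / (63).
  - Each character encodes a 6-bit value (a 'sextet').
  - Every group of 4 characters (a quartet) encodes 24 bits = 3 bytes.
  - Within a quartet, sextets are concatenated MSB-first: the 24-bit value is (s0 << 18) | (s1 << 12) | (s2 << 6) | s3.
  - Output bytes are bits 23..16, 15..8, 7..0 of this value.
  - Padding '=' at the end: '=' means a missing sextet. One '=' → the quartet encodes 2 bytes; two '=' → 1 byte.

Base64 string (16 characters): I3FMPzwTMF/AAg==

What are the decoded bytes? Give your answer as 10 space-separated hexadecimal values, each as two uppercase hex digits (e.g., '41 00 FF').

Answer: 23 71 4C 3F 3C 13 30 5F C0 02

Derivation:
After char 0 ('I'=8): chars_in_quartet=1 acc=0x8 bytes_emitted=0
After char 1 ('3'=55): chars_in_quartet=2 acc=0x237 bytes_emitted=0
After char 2 ('F'=5): chars_in_quartet=3 acc=0x8DC5 bytes_emitted=0
After char 3 ('M'=12): chars_in_quartet=4 acc=0x23714C -> emit 23 71 4C, reset; bytes_emitted=3
After char 4 ('P'=15): chars_in_quartet=1 acc=0xF bytes_emitted=3
After char 5 ('z'=51): chars_in_quartet=2 acc=0x3F3 bytes_emitted=3
After char 6 ('w'=48): chars_in_quartet=3 acc=0xFCF0 bytes_emitted=3
After char 7 ('T'=19): chars_in_quartet=4 acc=0x3F3C13 -> emit 3F 3C 13, reset; bytes_emitted=6
After char 8 ('M'=12): chars_in_quartet=1 acc=0xC bytes_emitted=6
After char 9 ('F'=5): chars_in_quartet=2 acc=0x305 bytes_emitted=6
After char 10 ('/'=63): chars_in_quartet=3 acc=0xC17F bytes_emitted=6
After char 11 ('A'=0): chars_in_quartet=4 acc=0x305FC0 -> emit 30 5F C0, reset; bytes_emitted=9
After char 12 ('A'=0): chars_in_quartet=1 acc=0x0 bytes_emitted=9
After char 13 ('g'=32): chars_in_quartet=2 acc=0x20 bytes_emitted=9
Padding '==': partial quartet acc=0x20 -> emit 02; bytes_emitted=10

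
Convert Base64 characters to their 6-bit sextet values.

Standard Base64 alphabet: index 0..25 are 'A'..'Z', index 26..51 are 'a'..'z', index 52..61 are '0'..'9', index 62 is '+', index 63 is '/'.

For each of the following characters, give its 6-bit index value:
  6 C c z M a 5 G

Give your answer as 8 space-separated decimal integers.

Answer: 58 2 28 51 12 26 57 6

Derivation:
'6': 0..9 range, 52 + ord('6') − ord('0') = 58
'C': A..Z range, ord('C') − ord('A') = 2
'c': a..z range, 26 + ord('c') − ord('a') = 28
'z': a..z range, 26 + ord('z') − ord('a') = 51
'M': A..Z range, ord('M') − ord('A') = 12
'a': a..z range, 26 + ord('a') − ord('a') = 26
'5': 0..9 range, 52 + ord('5') − ord('0') = 57
'G': A..Z range, ord('G') − ord('A') = 6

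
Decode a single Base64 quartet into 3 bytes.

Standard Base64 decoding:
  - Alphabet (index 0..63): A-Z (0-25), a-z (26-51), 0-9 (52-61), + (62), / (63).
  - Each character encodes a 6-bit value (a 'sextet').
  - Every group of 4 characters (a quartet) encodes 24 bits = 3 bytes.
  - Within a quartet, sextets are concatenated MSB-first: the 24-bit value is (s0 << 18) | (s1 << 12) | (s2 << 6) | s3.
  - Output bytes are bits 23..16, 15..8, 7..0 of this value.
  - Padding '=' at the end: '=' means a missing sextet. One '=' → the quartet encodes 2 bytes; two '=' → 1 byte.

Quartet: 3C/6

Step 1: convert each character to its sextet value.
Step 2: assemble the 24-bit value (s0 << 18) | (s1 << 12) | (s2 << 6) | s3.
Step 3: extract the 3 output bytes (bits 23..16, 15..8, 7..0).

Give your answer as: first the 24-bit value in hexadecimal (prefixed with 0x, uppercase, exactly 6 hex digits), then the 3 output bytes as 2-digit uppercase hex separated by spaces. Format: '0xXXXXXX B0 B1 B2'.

Answer: 0xDC2FFA DC 2F FA

Derivation:
Sextets: 3=55, C=2, /=63, 6=58
24-bit: (55<<18) | (2<<12) | (63<<6) | 58
      = 0xDC0000 | 0x002000 | 0x000FC0 | 0x00003A
      = 0xDC2FFA
Bytes: (v>>16)&0xFF=DC, (v>>8)&0xFF=2F, v&0xFF=FA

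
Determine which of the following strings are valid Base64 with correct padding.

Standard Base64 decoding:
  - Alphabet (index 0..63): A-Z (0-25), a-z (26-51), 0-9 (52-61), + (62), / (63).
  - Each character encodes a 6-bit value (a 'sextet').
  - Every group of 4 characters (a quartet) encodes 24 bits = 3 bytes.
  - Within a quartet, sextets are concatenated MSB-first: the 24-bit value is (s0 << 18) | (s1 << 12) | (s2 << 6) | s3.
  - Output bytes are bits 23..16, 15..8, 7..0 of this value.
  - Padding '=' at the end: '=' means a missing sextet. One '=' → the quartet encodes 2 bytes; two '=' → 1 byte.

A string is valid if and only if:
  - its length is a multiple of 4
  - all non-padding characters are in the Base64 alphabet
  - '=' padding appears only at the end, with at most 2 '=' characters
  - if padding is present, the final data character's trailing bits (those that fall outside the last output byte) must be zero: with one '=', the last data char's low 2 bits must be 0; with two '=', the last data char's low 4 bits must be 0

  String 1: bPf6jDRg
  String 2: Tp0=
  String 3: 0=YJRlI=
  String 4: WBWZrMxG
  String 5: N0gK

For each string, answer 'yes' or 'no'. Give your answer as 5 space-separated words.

String 1: 'bPf6jDRg' → valid
String 2: 'Tp0=' → valid
String 3: '0=YJRlI=' → invalid (bad char(s): ['=']; '=' in middle)
String 4: 'WBWZrMxG' → valid
String 5: 'N0gK' → valid

Answer: yes yes no yes yes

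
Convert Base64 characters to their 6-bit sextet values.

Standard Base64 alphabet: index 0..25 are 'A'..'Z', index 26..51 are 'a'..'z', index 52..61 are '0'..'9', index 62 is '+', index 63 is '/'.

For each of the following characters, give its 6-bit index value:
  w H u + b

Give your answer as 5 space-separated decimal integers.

Answer: 48 7 46 62 27

Derivation:
'w': a..z range, 26 + ord('w') − ord('a') = 48
'H': A..Z range, ord('H') − ord('A') = 7
'u': a..z range, 26 + ord('u') − ord('a') = 46
'+': index 62
'b': a..z range, 26 + ord('b') − ord('a') = 27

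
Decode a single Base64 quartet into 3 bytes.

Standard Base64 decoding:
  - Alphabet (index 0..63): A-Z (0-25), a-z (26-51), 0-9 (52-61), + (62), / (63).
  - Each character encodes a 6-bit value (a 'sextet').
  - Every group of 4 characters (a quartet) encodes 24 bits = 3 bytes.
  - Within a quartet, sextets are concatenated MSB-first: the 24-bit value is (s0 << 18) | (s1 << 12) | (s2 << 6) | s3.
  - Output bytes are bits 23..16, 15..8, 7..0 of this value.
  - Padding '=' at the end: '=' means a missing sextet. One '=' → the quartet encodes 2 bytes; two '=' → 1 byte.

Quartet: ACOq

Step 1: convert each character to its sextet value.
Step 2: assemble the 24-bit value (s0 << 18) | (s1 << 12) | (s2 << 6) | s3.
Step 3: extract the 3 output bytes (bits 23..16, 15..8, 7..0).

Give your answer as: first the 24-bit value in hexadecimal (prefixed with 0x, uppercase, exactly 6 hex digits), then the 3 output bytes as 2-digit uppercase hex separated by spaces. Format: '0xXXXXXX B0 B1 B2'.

Sextets: A=0, C=2, O=14, q=42
24-bit: (0<<18) | (2<<12) | (14<<6) | 42
      = 0x000000 | 0x002000 | 0x000380 | 0x00002A
      = 0x0023AA
Bytes: (v>>16)&0xFF=00, (v>>8)&0xFF=23, v&0xFF=AA

Answer: 0x0023AA 00 23 AA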